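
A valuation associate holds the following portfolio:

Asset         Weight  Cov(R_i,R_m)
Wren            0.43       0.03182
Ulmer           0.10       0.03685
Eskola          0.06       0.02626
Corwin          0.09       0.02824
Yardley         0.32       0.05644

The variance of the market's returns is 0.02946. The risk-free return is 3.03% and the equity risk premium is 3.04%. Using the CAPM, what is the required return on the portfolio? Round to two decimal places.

β_Wren = 0.03182 / 0.02946 = 1.0801
β_Ulmer = 0.03685 / 0.02946 = 1.2508
β_Eskola = 0.02626 / 0.02946 = 0.8914
β_Corwin = 0.02824 / 0.02946 = 0.9586
β_Yardley = 0.05644 / 0.02946 = 1.9158
β_P = Σ w_i β_i = 0.43×1.0801 + 0.10×1.2508 + 0.06×0.8914 + 0.09×0.9586 + 0.32×1.9158 = 1.3423
E(R_P) = R_f + β_P × MRP = 3.03% + 1.3423 × 3.04% = 7.11%

7.11%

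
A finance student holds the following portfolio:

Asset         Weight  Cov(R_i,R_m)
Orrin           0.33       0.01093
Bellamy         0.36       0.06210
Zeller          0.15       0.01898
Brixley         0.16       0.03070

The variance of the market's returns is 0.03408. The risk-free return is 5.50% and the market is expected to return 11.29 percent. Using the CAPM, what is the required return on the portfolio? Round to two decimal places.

11.23%

β_Orrin = 0.01093 / 0.03408 = 0.3207
β_Bellamy = 0.06210 / 0.03408 = 1.8222
β_Zeller = 0.01898 / 0.03408 = 0.5569
β_Brixley = 0.03070 / 0.03408 = 0.9008
β_P = Σ w_i β_i = 0.33×0.3207 + 0.36×1.8222 + 0.15×0.5569 + 0.16×0.9008 = 0.9895
MRP = 11.29% − 5.50% = 5.79%
E(R_P) = R_f + β_P × MRP = 5.50% + 0.9895 × 5.79% = 11.23%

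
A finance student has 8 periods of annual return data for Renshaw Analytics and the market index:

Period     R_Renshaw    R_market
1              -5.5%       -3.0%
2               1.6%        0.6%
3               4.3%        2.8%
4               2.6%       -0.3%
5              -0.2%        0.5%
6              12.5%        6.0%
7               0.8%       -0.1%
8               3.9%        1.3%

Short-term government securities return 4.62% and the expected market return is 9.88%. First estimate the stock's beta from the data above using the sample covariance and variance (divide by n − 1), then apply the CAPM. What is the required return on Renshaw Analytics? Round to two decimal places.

14.46%

Mean R_i = (-5.5 + 1.6 + 4.3 + 2.6 − 0.2 + 12.5 + 0.8 + 3.9) / 8 = 2.5000%
Mean R_m = (-3.0 + 0.6 + 2.8 − 0.3 + 0.5 + 6.0 − 0.1 + 1.3) / 8 = 0.9750%
Σ(R_i − R̄_i)(R_m − R̄_m) = 89.1100  ⇒  Cov = 89.1100 / 7 = 12.7300
Σ(R_m − R̄_m)² = 47.6350  ⇒  Var(R_m) = 47.6350 / 7 = 6.8050
β = Cov / Var(R_m) = 12.7300 / 6.8050 = 1.8707
MRP = 9.88% − 4.62% = 5.26%
E(R) = R_f + β × MRP = 4.62% + 1.8707 × 5.26% = 14.46%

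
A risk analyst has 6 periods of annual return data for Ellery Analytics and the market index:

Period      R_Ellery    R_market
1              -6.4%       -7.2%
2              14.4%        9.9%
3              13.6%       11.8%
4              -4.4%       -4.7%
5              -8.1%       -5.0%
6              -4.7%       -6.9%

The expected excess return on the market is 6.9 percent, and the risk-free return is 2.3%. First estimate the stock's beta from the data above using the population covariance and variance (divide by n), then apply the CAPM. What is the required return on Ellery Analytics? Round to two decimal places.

Mean R_i = (-6.4 + 14.4 + 13.6 − 4.4 − 8.1 − 4.7) / 6 = 0.7333%
Mean R_m = (-7.2 + 9.9 + 11.8 − 4.7 − 5.0 − 6.9) / 6 = -0.3500%
Σ(R_i − R̄_i)(R_m − R̄_m) = 444.2700  ⇒  Cov = 444.2700 / 6 = 74.0450
Σ(R_m − R̄_m)² = 383.0550  ⇒  Var(R_m) = 383.0550 / 6 = 63.8425
β = Cov / Var(R_m) = 74.0450 / 63.8425 = 1.1598
E(R) = R_f + β × MRP = 2.3% + 1.1598 × 6.9% = 10.30%

10.30%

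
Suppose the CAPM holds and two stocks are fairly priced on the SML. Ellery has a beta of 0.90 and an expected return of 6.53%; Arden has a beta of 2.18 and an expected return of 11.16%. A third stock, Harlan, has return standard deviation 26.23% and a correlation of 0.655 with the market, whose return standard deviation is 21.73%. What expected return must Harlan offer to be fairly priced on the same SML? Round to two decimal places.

MRP = (11.16% − 6.53%) / (2.18 − 0.90) = 3.6172%
R_f = 6.53% − 0.90 × 3.6172% = 3.2745%
β_Harlan = ρ·σ_i/σ_m = 0.655 × 26.23 / 21.73 = 0.7906
E(R_Harlan) = R_f + β × MRP = 3.2745% + 0.7906 × 3.6172% = 6.13%

6.13%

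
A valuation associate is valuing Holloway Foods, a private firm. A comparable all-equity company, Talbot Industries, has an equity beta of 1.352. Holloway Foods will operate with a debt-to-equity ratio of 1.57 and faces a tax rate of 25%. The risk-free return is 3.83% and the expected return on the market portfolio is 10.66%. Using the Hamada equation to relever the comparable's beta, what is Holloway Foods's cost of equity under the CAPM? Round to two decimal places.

β_L = β_U × [1 + (1 − t)(D/E)] = 1.352 × [1 + (1 − 0.25) × 1.57]
    = 1.352 × [1 + 0.75 × 1.57] = 1.352 × 2.1775 = 2.9440
MRP = 10.66% − 3.83% = 6.83%
E(R) = R_f + β_L × MRP = 3.83% + 2.9440 × 6.83% = 23.94%

23.94%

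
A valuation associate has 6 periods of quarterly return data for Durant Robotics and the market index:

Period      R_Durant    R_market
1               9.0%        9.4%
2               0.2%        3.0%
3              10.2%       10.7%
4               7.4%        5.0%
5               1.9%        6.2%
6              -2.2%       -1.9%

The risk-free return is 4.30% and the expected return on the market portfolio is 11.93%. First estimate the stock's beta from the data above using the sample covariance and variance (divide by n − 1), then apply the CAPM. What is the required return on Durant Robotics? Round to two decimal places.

Mean R_i = (9.0 + 0.2 + 10.2 + 7.4 + 1.9 − 2.2) / 6 = 4.4167%
Mean R_m = (9.4 + 3.0 + 10.7 + 5.0 + 6.2 − 1.9) / 6 = 5.4000%
Σ(R_i − R̄_i)(R_m − R̄_m) = 104.2000  ⇒  Cov = 104.2000 / 5 = 20.8400
Σ(R_m − R̄_m)² = 103.9400  ⇒  Var(R_m) = 103.9400 / 5 = 20.7880
β = Cov / Var(R_m) = 20.8400 / 20.7880 = 1.0025
MRP = 11.93% − 4.30% = 7.63%
E(R) = R_f + β × MRP = 4.30% + 1.0025 × 7.63% = 11.95%

11.95%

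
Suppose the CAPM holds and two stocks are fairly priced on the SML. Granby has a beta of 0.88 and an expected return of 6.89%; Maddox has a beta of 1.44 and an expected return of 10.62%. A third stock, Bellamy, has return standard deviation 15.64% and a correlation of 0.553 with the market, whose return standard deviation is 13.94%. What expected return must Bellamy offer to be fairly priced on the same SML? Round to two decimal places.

MRP = (10.62% − 6.89%) / (1.44 − 0.88) = 6.6607%
R_f = 6.89% − 0.88 × 6.6607% = 1.0286%
β_Bellamy = ρ·σ_i/σ_m = 0.553 × 15.64 / 13.94 = 0.6204
E(R_Bellamy) = R_f + β × MRP = 1.0286% + 0.6204 × 6.6607% = 5.16%

5.16%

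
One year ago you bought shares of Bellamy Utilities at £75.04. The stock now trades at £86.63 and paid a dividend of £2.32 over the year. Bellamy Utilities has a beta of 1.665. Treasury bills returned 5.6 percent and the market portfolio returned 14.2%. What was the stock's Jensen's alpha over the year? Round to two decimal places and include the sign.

-1.38%

Realised HPR = (P1 + D1 − P0) / P0 = (86.63 + 2.32 − 75.04) / 75.04 = 13.91 / 75.04 = 18.5368%
MRP = 14.2% − 5.6% = 8.60%
CAPM required = R_f + β·MRP = 5.6% + 1.665 × 8.6% = 19.9190%
α = realised − required = 18.5368% − 19.9190% = -1.38%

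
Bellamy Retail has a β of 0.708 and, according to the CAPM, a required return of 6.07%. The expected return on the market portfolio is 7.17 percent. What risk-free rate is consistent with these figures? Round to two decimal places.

E(R) = R_f + β(E(R_m) − R_f) = R_f(1 − β) + β·E(R_m)
6.07% = R_f × (1 − 0.708) + 0.708 × 7.17%
6.07% = R_f × 0.292 + 5.07636%
R_f = (6.07% − 5.07636%) / 0.292 = 3.40%

3.40%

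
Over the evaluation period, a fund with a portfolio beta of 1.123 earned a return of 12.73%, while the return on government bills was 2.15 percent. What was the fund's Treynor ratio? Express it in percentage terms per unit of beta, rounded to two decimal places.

Treynor = (R_P − R_f) / β_P = (12.73% − 2.15%) / 1.1230 = 10.58% / 1.1230 = 9.42%

9.42%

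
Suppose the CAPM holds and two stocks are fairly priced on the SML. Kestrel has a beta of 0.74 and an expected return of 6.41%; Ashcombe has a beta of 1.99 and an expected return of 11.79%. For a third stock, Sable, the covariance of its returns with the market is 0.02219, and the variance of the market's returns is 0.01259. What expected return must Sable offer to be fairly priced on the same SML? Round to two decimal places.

10.81%

MRP = (11.79% − 6.41%) / (1.99 − 0.74) = 4.3040%
R_f = 6.41% − 0.74 × 4.3040% = 3.2250%
β_Sable = Cov / Var(R_m) = 0.02219 / 0.01259 = 1.7625
E(R_Sable) = R_f + β × MRP = 3.2250% + 1.7625 × 4.3040% = 10.81%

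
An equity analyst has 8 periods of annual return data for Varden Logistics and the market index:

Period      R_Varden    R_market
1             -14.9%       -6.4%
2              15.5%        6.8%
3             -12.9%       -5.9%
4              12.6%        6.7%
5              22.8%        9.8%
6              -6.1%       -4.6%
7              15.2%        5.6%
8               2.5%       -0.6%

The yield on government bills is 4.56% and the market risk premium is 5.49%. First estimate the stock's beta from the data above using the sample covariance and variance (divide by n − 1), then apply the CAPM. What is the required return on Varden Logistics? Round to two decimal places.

Mean R_i = (-14.9 + 15.5 − 12.9 + 12.6 + 22.8 − 6.1 + 15.2 + 2.5) / 8 = 4.3375%
Mean R_m = (-6.4 + 6.8 − 5.9 + 6.7 + 9.8 − 4.6 + 5.6 − 0.6) / 8 = 1.4250%
Σ(R_i − R̄_i)(R_m − R̄_m) = 646.9625  ⇒  Cov = 646.9625 / 7 = 92.4232
Σ(R_m − R̄_m)² = 299.5750  ⇒  Var(R_m) = 299.5750 / 7 = 42.7964
β = Cov / Var(R_m) = 92.4232 / 42.7964 = 2.1596
E(R) = R_f + β × MRP = 4.56% + 2.1596 × 5.49% = 16.42%

16.42%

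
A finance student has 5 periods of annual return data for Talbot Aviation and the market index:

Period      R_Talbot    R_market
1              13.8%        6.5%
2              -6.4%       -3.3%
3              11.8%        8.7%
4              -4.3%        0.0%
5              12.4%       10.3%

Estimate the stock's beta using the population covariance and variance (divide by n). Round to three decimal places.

Mean R_i = (13.8 − 6.4 + 11.8 − 4.3 + 12.4) / 5 = 5.4600%
Mean R_m = (6.5 − 3.3 + 8.7 + 0.0 + 10.3) / 5 = 4.4400%
Σ(R_i − R̄_i)(R_m − R̄_m) = 219.9880  ⇒  Cov = 219.9880 / 5 = 43.9976
Σ(R_m − R̄_m)² = 136.3520  ⇒  Var(R_m) = 136.3520 / 5 = 27.2704
β = Cov / Var(R_m) = 43.9976 / 27.2704 = 1.6134

1.613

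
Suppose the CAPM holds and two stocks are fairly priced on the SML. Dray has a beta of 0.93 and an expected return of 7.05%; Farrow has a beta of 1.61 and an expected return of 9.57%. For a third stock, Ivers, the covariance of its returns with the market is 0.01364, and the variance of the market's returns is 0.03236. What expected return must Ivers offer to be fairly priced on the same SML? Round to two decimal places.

5.17%

MRP = (9.57% − 7.05%) / (1.61 − 0.93) = 3.7059%
R_f = 7.05% − 0.93 × 3.7059% = 3.6035%
β_Ivers = Cov / Var(R_m) = 0.01364 / 0.03236 = 0.4215
E(R_Ivers) = R_f + β × MRP = 3.6035% + 0.4215 × 3.7059% = 5.17%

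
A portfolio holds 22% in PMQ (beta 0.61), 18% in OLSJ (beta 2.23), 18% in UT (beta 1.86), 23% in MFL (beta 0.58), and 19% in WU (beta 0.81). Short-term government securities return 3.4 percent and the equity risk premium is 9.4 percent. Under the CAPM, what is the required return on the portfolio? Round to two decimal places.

14.28%

β_P = Σ w_i β_i = 0.22×0.61 + 0.18×2.23 + 0.18×1.86 + 0.23×0.58 + 0.19×0.81 = 1.1577
E(R_P) = R_f + β_P × MRP = 3.4% + 1.1577 × 9.4% = 14.28%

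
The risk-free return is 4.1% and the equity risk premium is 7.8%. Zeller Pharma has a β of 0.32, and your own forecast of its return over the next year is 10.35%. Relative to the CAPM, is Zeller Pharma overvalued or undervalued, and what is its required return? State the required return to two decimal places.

Undervalued; required return 6.60%

Required return = R_f + β·MRP = 4.1% + 0.32 × 7.8% = 6.60%
Forecast 10.35% > required 6.60% → the stock plots above the SML → undervalued.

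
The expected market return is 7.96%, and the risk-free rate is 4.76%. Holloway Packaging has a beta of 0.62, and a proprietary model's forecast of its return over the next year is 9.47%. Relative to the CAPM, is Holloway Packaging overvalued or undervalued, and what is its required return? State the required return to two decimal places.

MRP = 7.96% − 4.76% = 3.20%
Required return = R_f + β·MRP = 4.76% + 0.62 × 3.20% = 6.74%
Forecast 9.47% > required 6.74% → the stock plots above the SML → undervalued.

Undervalued; required return 6.74%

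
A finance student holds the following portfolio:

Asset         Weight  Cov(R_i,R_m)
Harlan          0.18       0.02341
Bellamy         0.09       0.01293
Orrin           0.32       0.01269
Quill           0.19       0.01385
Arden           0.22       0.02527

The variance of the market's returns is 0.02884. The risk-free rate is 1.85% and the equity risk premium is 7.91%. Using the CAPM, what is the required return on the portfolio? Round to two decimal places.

6.69%

β_Harlan = 0.02341 / 0.02884 = 0.8117
β_Bellamy = 0.01293 / 0.02884 = 0.4483
β_Orrin = 0.01269 / 0.02884 = 0.4400
β_Quill = 0.01385 / 0.02884 = 0.4802
β_Arden = 0.02527 / 0.02884 = 0.8762
β_P = Σ w_i β_i = 0.18×0.8117 + 0.09×0.4483 + 0.32×0.4400 + 0.19×0.4802 + 0.22×0.8762 = 0.6113
E(R_P) = R_f + β_P × MRP = 1.85% + 0.6113 × 7.91% = 6.69%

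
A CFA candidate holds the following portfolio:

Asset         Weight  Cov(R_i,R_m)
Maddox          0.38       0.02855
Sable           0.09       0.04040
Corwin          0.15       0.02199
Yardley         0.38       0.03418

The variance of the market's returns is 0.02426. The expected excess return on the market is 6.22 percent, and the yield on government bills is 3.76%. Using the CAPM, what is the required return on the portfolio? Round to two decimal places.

11.65%

β_Maddox = 0.02855 / 0.02426 = 1.1768
β_Sable = 0.04040 / 0.02426 = 1.6653
β_Corwin = 0.02199 / 0.02426 = 0.9064
β_Yardley = 0.03418 / 0.02426 = 1.4089
β_P = Σ w_i β_i = 0.38×1.1768 + 0.09×1.6653 + 0.15×0.9064 + 0.38×1.4089 = 1.2684
E(R_P) = R_f + β_P × MRP = 3.76% + 1.2684 × 6.22% = 11.65%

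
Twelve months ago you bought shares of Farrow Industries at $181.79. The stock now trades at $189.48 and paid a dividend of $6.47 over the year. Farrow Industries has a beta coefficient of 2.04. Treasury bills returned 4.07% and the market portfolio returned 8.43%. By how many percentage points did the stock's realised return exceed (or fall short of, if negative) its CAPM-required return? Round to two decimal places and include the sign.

Realised HPR = (P1 + D1 − P0) / P0 = (189.48 + 6.47 − 181.79) / 181.79 = 14.16 / 181.79 = 7.7892%
MRP = 8.43% − 4.07% = 4.36%
CAPM required = R_f + β·MRP = 4.07% + 2.04 × 4.36% = 12.9644%
α = realised − required = 7.7892% − 12.9644% = -5.18%

-5.18%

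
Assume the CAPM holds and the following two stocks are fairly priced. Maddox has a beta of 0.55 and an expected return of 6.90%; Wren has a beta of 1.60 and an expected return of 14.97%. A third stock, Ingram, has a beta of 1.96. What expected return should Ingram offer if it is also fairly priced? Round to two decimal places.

MRP (SML slope) = (14.97% − 6.90%) / (1.60 − 0.55) = 8.07% / 1.05 = 7.6857%
R_f (intercept) = 6.90% − 0.55 × 7.6857% = 2.6729%
E(R_Ingram) = R_f + β × MRP = 2.6729% + 1.96 × 7.6857% = 17.74%

17.74%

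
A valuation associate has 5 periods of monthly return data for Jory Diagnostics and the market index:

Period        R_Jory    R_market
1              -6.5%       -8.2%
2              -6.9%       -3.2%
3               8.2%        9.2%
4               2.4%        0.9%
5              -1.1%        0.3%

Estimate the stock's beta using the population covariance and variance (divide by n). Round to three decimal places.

Mean R_i = (-6.5 − 6.9 + 8.2 + 2.4 − 1.1) / 5 = -0.7800%
Mean R_m = (-8.2 − 3.2 + 9.2 + 0.9 + 0.3) / 5 = -0.2000%
Σ(R_i − R̄_i)(R_m − R̄_m) = 151.8700  ⇒  Cov = 151.8700 / 5 = 30.3740
Σ(R_m − R̄_m)² = 162.8200  ⇒  Var(R_m) = 162.8200 / 5 = 32.5640
β = Cov / Var(R_m) = 30.3740 / 32.5640 = 0.9327

0.933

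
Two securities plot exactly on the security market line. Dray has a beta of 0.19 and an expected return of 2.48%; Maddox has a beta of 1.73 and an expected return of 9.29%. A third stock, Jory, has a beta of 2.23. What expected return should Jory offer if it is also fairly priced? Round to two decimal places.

MRP (SML slope) = (9.29% − 2.48%) / (1.73 − 0.19) = 6.81% / 1.54 = 4.4221%
R_f (intercept) = 2.48% − 0.19 × 4.4221% = 1.6398%
E(R_Jory) = R_f + β × MRP = 1.6398% + 2.23 × 4.4221% = 11.50%

11.50%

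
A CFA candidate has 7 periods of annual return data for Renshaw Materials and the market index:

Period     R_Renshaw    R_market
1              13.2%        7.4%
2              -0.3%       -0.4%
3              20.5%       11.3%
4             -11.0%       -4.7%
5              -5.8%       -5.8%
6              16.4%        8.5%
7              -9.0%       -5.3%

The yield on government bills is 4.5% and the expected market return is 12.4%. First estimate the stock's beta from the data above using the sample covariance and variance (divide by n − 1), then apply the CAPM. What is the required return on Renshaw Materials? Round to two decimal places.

18.37%

Mean R_i = (13.2 − 0.3 + 20.5 − 11.0 − 5.8 + 16.4 − 9.0) / 7 = 3.4286%
Mean R_m = (7.4 − 0.4 + 11.3 − 4.7 − 5.8 + 8.5 − 5.3) / 7 = 1.5714%
Σ(R_i − R̄_i)(R_m − R̄_m) = 564.1757  ⇒  Cov = 564.1757 / 6 = 94.0293
Σ(R_m − R̄_m)² = 321.3943  ⇒  Var(R_m) = 321.3943 / 6 = 53.5657
β = Cov / Var(R_m) = 94.0293 / 53.5657 = 1.7554
MRP = 12.4% − 4.5% = 7.90%
E(R) = R_f + β × MRP = 4.5% + 1.7554 × 7.9% = 18.37%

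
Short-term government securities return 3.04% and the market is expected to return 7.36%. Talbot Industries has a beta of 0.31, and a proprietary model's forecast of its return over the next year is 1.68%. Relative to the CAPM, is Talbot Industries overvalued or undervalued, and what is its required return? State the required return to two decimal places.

MRP = 7.36% − 3.04% = 4.32%
Required return = R_f + β·MRP = 3.04% + 0.31 × 4.32% = 4.38%
Forecast 1.68% < required 4.38% → the stock plots below the SML → overvalued.

Overvalued; required return 4.38%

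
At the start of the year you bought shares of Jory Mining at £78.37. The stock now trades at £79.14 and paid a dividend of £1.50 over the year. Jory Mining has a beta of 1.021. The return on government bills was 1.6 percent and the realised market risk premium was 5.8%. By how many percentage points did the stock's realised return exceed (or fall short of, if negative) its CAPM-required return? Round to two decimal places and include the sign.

-4.63%

Realised HPR = (P1 + D1 − P0) / P0 = (79.14 + 1.50 − 78.37) / 78.37 = 2.27 / 78.37 = 2.8965%
CAPM required = R_f + β·MRP = 1.6% + 1.021 × 5.8% = 7.5218%
α = realised − required = 2.8965% − 7.5218% = -4.63%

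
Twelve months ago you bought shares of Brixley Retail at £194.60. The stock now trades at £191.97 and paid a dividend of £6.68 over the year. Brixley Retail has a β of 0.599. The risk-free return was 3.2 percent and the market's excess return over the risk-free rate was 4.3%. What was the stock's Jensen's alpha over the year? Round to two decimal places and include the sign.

Realised HPR = (P1 + D1 − P0) / P0 = (191.97 + 6.68 − 194.60) / 194.60 = 4.05 / 194.60 = 2.0812%
CAPM required = R_f + β·MRP = 3.2% + 0.599 × 4.3% = 5.7757%
α = realised − required = 2.0812% − 5.7757% = -3.69%

-3.69%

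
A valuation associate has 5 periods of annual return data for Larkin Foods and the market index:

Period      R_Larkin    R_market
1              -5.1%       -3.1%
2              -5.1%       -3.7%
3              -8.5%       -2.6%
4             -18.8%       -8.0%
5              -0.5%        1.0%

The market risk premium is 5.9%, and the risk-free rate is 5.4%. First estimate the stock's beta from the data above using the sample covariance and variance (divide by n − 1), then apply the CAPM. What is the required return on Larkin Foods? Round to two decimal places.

17.13%

Mean R_i = (-5.1 − 5.1 − 8.5 − 18.8 − 0.5) / 5 = -7.6000%
Mean R_m = (-3.1 − 3.7 − 2.6 − 8.0 + 1.0) / 5 = -3.2800%
Σ(R_i − R̄_i)(R_m − R̄_m) = 82.0400  ⇒  Cov = 82.0400 / 4 = 20.5100
Σ(R_m − R̄_m)² = 41.2680  ⇒  Var(R_m) = 41.2680 / 4 = 10.3170
β = Cov / Var(R_m) = 20.5100 / 10.3170 = 1.9880
E(R) = R_f + β × MRP = 5.4% + 1.9880 × 5.9% = 17.13%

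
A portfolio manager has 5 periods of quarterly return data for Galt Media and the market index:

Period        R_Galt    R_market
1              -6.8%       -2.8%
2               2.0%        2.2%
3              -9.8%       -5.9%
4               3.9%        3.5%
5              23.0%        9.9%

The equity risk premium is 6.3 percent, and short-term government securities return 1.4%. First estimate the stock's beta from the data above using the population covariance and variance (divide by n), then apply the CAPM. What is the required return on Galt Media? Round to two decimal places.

14.39%

Mean R_i = (-6.8 + 2.0 − 9.8 + 3.9 + 23.0) / 5 = 2.4600%
Mean R_m = (-2.8 + 2.2 − 5.9 + 3.5 + 9.9) / 5 = 1.3800%
Σ(R_i − R̄_i)(R_m − R̄_m) = 305.6360  ⇒  Cov = 305.6360 / 5 = 61.1272
Σ(R_m − R̄_m)² = 148.2280  ⇒  Var(R_m) = 148.2280 / 5 = 29.6456
β = Cov / Var(R_m) = 61.1272 / 29.6456 = 2.0619
E(R) = R_f + β × MRP = 1.4% + 2.0619 × 6.3% = 14.39%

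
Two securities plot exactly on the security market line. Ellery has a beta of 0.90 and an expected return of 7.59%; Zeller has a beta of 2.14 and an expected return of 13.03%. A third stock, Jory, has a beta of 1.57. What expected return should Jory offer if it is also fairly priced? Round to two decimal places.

MRP (SML slope) = (13.03% − 7.59%) / (2.14 − 0.90) = 5.44% / 1.24 = 4.3871%
R_f (intercept) = 7.59% − 0.90 × 4.3871% = 3.6416%
E(R_Jory) = R_f + β × MRP = 3.6416% + 1.57 × 4.3871% = 10.53%

10.53%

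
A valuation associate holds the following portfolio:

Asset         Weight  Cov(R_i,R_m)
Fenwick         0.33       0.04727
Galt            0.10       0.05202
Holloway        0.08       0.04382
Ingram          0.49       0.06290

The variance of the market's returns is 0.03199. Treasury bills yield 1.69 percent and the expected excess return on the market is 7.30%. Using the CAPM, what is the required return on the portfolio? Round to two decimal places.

14.27%

β_Fenwick = 0.04727 / 0.03199 = 1.4776
β_Galt = 0.05202 / 0.03199 = 1.6261
β_Holloway = 0.04382 / 0.03199 = 1.3698
β_Ingram = 0.06290 / 0.03199 = 1.9662
β_P = Σ w_i β_i = 0.33×1.4776 + 0.10×1.6261 + 0.08×1.3698 + 0.49×1.9662 = 1.7232
E(R_P) = R_f + β_P × MRP = 1.69% + 1.7232 × 7.30% = 14.27%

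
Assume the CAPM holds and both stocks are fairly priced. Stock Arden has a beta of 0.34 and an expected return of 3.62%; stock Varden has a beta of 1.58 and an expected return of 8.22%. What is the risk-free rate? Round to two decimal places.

Both satisfy E(R) = R_f + β·MRP, so the slope of the SML is
MRP = (8.22% − 3.62%) / (1.58 − 0.34) = 4.60% / 1.24 = 3.7097%
R_f = E(R_Arden) − β_Arden·MRP = 3.62% − 0.34 × 3.7097% = 2.3587%

2.36%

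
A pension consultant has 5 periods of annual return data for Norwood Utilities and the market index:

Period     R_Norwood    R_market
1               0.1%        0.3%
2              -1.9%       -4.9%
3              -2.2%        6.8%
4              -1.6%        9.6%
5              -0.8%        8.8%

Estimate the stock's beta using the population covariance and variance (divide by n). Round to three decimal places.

-0.011

Mean R_i = (0.1 − 1.9 − 2.2 − 1.6 − 0.8) / 5 = -1.2800%
Mean R_m = (0.3 − 4.9 + 6.8 + 9.6 + 8.8) / 5 = 4.1200%
Σ(R_i − R̄_i)(R_m − R̄_m) = -1.6520  ⇒  Cov = -1.6520 / 5 = -0.3304
Σ(R_m − R̄_m)² = 155.0680  ⇒  Var(R_m) = 155.0680 / 5 = 31.0136
β = Cov / Var(R_m) = -0.3304 / 31.0136 = -0.0107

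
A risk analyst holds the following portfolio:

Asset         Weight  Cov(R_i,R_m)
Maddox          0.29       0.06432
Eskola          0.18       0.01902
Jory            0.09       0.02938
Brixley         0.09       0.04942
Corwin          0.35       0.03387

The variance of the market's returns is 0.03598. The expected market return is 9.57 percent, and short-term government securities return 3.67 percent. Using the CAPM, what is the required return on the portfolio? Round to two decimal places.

10.40%

β_Maddox = 0.06432 / 0.03598 = 1.7877
β_Eskola = 0.01902 / 0.03598 = 0.5286
β_Jory = 0.02938 / 0.03598 = 0.8166
β_Brixley = 0.04942 / 0.03598 = 1.3735
β_Corwin = 0.03387 / 0.03598 = 0.9414
β_P = Σ w_i β_i = 0.29×1.7877 + 0.18×0.5286 + 0.09×0.8166 + 0.09×1.3735 + 0.35×0.9414 = 1.1402
MRP = 9.57% − 3.67% = 5.90%
E(R_P) = R_f + β_P × MRP = 3.67% + 1.1402 × 5.90% = 10.40%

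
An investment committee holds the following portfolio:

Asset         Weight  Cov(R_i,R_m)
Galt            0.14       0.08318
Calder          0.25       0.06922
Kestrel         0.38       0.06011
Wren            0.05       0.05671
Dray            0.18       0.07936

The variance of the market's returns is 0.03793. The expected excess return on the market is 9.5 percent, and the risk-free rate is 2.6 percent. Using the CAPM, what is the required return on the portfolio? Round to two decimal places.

19.86%

β_Galt = 0.08318 / 0.03793 = 2.1930
β_Calder = 0.06922 / 0.03793 = 1.8249
β_Kestrel = 0.06011 / 0.03793 = 1.5848
β_Wren = 0.05671 / 0.03793 = 1.4951
β_Dray = 0.07936 / 0.03793 = 2.0923
β_P = Σ w_i β_i = 0.14×2.1930 + 0.25×1.8249 + 0.38×1.5848 + 0.05×1.4951 + 0.18×2.0923 = 1.8168
E(R_P) = R_f + β_P × MRP = 2.6% + 1.8168 × 9.5% = 19.86%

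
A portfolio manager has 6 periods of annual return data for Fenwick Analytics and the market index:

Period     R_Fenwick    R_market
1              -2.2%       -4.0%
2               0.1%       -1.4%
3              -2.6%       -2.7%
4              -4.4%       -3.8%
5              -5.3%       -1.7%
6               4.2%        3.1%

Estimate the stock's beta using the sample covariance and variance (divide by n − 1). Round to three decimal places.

1.082

Mean R_i = (-2.2 + 0.1 − 2.6 − 4.4 − 5.3 + 4.2) / 6 = -1.7000%
Mean R_m = (-4.0 − 1.4 − 2.7 − 3.8 − 1.7 + 3.1) / 6 = -1.7500%
Σ(R_i − R̄_i)(R_m − R̄_m) = 36.5800  ⇒  Cov = 36.5800 / 5 = 7.3160
Σ(R_m − R̄_m)² = 33.8150  ⇒  Var(R_m) = 33.8150 / 5 = 6.7630
β = Cov / Var(R_m) = 7.3160 / 6.7630 = 1.0818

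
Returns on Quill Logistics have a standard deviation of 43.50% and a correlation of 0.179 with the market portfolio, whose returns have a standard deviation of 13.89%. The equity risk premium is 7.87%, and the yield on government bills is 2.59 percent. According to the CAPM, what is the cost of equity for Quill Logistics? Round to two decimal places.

β = ρ × σ_i / σ_m = 0.179 × 43.50% / 13.89% = 0.5606
E(R) = 2.59% + 0.5606 × 7.87% = 7.00%

7.00%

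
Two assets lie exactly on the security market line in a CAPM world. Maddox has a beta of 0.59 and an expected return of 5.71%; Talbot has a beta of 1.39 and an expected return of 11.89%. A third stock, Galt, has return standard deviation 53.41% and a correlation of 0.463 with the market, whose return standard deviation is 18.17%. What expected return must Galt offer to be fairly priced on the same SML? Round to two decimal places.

11.67%

MRP = (11.89% − 5.71%) / (1.39 − 0.59) = 7.7250%
R_f = 5.71% − 0.59 × 7.7250% = 1.1523%
β_Galt = ρ·σ_i/σ_m = 0.463 × 53.41 / 18.17 = 1.3610
E(R_Galt) = R_f + β × MRP = 1.1523% + 1.3610 × 7.7250% = 11.67%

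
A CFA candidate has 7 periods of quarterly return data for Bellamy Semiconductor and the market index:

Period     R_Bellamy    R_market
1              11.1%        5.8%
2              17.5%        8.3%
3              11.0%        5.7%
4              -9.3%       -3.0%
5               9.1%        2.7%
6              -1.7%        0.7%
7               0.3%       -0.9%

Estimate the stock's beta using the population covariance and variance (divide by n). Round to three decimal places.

Mean R_i = (11.1 + 17.5 + 11.0 − 9.3 + 9.1 − 1.7 + 0.3) / 7 = 5.4286%
Mean R_m = (5.8 + 8.3 + 5.7 − 3.0 + 2.7 + 0.7 − 0.9) / 7 = 2.7571%
Σ(R_i − R̄_i)(R_m − R̄_m) = 218.5686  ⇒  Cov = 218.5686 / 7 = 31.2241
Σ(R_m − R̄_m)² = 99.3971  ⇒  Var(R_m) = 99.3971 / 7 = 14.1996
β = Cov / Var(R_m) = 31.2241 / 14.1996 = 2.1989

2.199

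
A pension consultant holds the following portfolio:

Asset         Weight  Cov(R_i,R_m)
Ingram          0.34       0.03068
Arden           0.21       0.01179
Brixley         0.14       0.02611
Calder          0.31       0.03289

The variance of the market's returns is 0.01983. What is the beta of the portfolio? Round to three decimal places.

β_Ingram = 0.03068 / 0.01983 = 1.5472
β_Arden = 0.01179 / 0.01983 = 0.5946
β_Brixley = 0.02611 / 0.01983 = 1.3167
β_Calder = 0.03289 / 0.01983 = 1.6586
β_P = Σ w_i β_i = 0.34×1.5472 + 0.21×0.5946 + 0.14×1.3167 + 0.31×1.6586 = 1.3494

1.349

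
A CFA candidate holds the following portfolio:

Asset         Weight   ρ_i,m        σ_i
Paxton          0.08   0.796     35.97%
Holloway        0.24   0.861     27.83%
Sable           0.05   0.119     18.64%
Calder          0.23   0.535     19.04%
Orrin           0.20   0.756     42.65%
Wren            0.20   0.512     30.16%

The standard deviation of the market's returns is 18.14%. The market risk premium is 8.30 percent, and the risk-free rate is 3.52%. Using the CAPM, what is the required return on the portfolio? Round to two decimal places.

β_Paxton = 0.796 × 35.97% / 18.14% = 1.5784
β_Holloway = 0.861 × 27.83% / 18.14% = 1.3209
β_Sable = 0.119 × 18.64% / 18.14% = 0.1223
β_Calder = 0.535 × 19.04% / 18.14% = 0.5615
β_Orrin = 0.756 × 42.65% / 18.14% = 1.7775
β_Wren = 0.512 × 30.16% / 18.14% = 0.8513
β_P = Σ w_i β_i = 0.08×1.5784 + 0.24×1.3209 + 0.05×0.1223 + 0.23×0.5615 + 0.20×1.7775 + 0.20×0.8513 = 1.1043
E(R_P) = R_f + β_P × MRP = 3.52% + 1.1043 × 8.30% = 12.69%

12.69%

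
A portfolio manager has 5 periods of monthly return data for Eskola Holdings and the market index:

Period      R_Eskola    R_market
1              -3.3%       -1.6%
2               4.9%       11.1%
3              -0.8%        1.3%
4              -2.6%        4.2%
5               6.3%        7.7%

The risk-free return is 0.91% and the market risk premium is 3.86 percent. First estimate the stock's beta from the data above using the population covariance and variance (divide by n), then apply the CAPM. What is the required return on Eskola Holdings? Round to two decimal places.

3.80%

Mean R_i = (-3.3 + 4.9 − 0.8 − 2.6 + 6.3) / 5 = 0.9000%
Mean R_m = (-1.6 + 11.1 + 1.3 + 4.2 + 7.7) / 5 = 4.5400%
Σ(R_i − R̄_i)(R_m − R̄_m) = 75.7900  ⇒  Cov = 75.7900 / 5 = 15.1580
Σ(R_m − R̄_m)² = 101.3320  ⇒  Var(R_m) = 101.3320 / 5 = 20.2664
β = Cov / Var(R_m) = 15.1580 / 20.2664 = 0.7479
E(R) = R_f + β × MRP = 0.91% + 0.7479 × 3.86% = 3.80%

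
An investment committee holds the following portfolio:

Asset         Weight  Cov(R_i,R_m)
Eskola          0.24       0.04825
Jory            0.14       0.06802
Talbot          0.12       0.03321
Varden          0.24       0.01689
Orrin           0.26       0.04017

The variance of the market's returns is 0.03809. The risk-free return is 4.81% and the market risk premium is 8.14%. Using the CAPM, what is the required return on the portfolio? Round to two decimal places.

13.27%

β_Eskola = 0.04825 / 0.03809 = 1.2667
β_Jory = 0.06802 / 0.03809 = 1.7858
β_Talbot = 0.03321 / 0.03809 = 0.8719
β_Varden = 0.01689 / 0.03809 = 0.4434
β_Orrin = 0.04017 / 0.03809 = 1.0546
β_P = Σ w_i β_i = 0.24×1.2667 + 0.14×1.7858 + 0.12×0.8719 + 0.24×0.4434 + 0.26×1.0546 = 1.0393
E(R_P) = R_f + β_P × MRP = 4.81% + 1.0393 × 8.14% = 13.27%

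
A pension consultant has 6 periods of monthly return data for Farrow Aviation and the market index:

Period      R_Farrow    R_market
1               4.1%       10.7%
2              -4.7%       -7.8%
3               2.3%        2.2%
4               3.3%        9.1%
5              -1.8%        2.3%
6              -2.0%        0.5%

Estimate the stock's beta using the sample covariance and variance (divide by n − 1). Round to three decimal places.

Mean R_i = (4.1 − 4.7 + 2.3 + 3.3 − 1.8 − 2.0) / 6 = 0.2000%
Mean R_m = (10.7 − 7.8 + 2.2 + 9.1 + 2.3 + 0.5) / 6 = 2.8333%
Σ(R_i − R̄_i)(R_m − R̄_m) = 107.0800  ⇒  Cov = 107.0800 / 5 = 21.4160
Σ(R_m − R̄_m)² = 220.3533  ⇒  Var(R_m) = 220.3533 / 5 = 44.0707
β = Cov / Var(R_m) = 21.4160 / 44.0707 = 0.4859

0.486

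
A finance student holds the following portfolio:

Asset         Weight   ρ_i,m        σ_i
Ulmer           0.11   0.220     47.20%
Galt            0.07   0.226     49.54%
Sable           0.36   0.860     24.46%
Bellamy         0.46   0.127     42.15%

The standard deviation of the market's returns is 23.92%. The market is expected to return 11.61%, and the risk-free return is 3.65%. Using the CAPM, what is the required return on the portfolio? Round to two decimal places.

β_Ulmer = 0.220 × 47.20% / 23.92% = 0.4341
β_Galt = 0.226 × 49.54% / 23.92% = 0.4681
β_Sable = 0.860 × 24.46% / 23.92% = 0.8794
β_Bellamy = 0.127 × 42.15% / 23.92% = 0.2238
β_P = Σ w_i β_i = 0.11×0.4341 + 0.07×0.4681 + 0.36×0.8794 + 0.46×0.2238 = 0.5001
MRP = 11.61% − 3.65% = 7.96%
E(R_P) = R_f + β_P × MRP = 3.65% + 0.5001 × 7.96% = 7.63%

7.63%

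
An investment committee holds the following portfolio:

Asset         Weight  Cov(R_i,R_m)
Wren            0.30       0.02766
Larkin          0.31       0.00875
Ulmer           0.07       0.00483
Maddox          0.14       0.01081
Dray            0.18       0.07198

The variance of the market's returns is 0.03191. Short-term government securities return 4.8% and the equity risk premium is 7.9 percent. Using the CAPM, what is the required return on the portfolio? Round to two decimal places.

β_Wren = 0.02766 / 0.03191 = 0.8668
β_Larkin = 0.00875 / 0.03191 = 0.2742
β_Ulmer = 0.00483 / 0.03191 = 0.1514
β_Maddox = 0.01081 / 0.03191 = 0.3388
β_Dray = 0.07198 / 0.03191 = 2.2557
β_P = Σ w_i β_i = 0.30×0.8668 + 0.31×0.2742 + 0.07×0.1514 + 0.14×0.3388 + 0.18×2.2557 = 0.8091
E(R_P) = R_f + β_P × MRP = 4.8% + 0.8091 × 7.9% = 11.19%

11.19%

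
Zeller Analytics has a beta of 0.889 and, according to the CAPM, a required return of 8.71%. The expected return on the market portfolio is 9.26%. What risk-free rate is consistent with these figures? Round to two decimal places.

E(R) = R_f + β(E(R_m) − R_f) = R_f(1 − β) + β·E(R_m)
8.71% = R_f × (1 − 0.889) + 0.889 × 9.26%
8.71% = R_f × 0.111 + 8.23214%
R_f = (8.71% − 8.23214%) / 0.111 = 4.31%

4.31%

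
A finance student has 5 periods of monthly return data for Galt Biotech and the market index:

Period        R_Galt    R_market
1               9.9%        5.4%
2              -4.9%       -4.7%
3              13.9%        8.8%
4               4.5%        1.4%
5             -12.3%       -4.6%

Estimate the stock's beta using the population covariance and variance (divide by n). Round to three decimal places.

1.722

Mean R_i = (9.9 − 4.9 + 13.9 + 4.5 − 12.3) / 5 = 2.2200%
Mean R_m = (5.4 − 4.7 + 8.8 + 1.4 − 4.6) / 5 = 1.2600%
Σ(R_i − R̄_i)(R_m − R̄_m) = 247.7040  ⇒  Cov = 247.7040 / 5 = 49.5408
Σ(R_m − R̄_m)² = 143.8720  ⇒  Var(R_m) = 143.8720 / 5 = 28.7744
β = Cov / Var(R_m) = 49.5408 / 28.7744 = 1.7217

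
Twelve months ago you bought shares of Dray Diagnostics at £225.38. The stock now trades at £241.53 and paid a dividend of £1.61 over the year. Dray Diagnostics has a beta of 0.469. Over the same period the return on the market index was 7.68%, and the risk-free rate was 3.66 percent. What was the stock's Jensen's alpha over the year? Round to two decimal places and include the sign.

Realised HPR = (P1 + D1 − P0) / P0 = (241.53 + 1.61 − 225.38) / 225.38 = 17.76 / 225.38 = 7.8800%
MRP = 7.68% − 3.66% = 4.02%
CAPM required = R_f + β·MRP = 3.66% + 0.469 × 4.02% = 5.54538%
α = realised − required = 7.8800% − 5.54538% = +2.33%

+2.33%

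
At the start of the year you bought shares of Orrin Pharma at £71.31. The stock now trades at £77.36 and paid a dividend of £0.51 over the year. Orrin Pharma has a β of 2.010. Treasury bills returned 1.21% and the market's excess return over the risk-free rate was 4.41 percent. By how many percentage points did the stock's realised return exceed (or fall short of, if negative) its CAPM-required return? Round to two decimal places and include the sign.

-0.87%

Realised HPR = (P1 + D1 − P0) / P0 = (77.36 + 0.51 − 71.31) / 71.31 = 6.56 / 71.31 = 9.1993%
CAPM required = R_f + β·MRP = 1.21% + 2.010 × 4.41% = 10.07410%
α = realised − required = 9.1993% − 10.07410% = -0.87%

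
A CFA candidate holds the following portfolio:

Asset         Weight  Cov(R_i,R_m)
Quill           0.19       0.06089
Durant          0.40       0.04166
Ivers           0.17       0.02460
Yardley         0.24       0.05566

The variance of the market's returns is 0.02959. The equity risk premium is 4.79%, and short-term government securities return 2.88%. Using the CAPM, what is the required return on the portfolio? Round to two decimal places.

10.29%

β_Quill = 0.06089 / 0.02959 = 2.0578
β_Durant = 0.04166 / 0.02959 = 1.4079
β_Ivers = 0.02460 / 0.02959 = 0.8314
β_Yardley = 0.05566 / 0.02959 = 1.8810
β_P = Σ w_i β_i = 0.19×2.0578 + 0.40×1.4079 + 0.17×0.8314 + 0.24×1.8810 = 1.5469
E(R_P) = R_f + β_P × MRP = 2.88% + 1.5469 × 4.79% = 10.29%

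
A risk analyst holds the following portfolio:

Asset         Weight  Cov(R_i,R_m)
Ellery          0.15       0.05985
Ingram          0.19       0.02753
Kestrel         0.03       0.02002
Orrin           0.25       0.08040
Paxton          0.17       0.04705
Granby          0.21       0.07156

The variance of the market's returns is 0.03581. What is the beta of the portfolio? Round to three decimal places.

1.618

β_Ellery = 0.05985 / 0.03581 = 1.6713
β_Ingram = 0.02753 / 0.03581 = 0.7688
β_Kestrel = 0.02002 / 0.03581 = 0.5591
β_Orrin = 0.08040 / 0.03581 = 2.2452
β_Paxton = 0.04705 / 0.03581 = 1.3139
β_Granby = 0.07156 / 0.03581 = 1.9983
β_P = Σ w_i β_i = 0.15×1.6713 + 0.19×0.7688 + 0.03×0.5591 + 0.25×2.2452 + 0.17×1.3139 + 0.21×1.9983 = 1.6178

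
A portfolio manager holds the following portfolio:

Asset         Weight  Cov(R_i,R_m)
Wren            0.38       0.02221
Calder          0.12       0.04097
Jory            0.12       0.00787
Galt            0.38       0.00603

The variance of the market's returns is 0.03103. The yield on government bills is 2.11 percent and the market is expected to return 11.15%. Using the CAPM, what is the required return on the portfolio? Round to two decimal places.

6.94%

β_Wren = 0.02221 / 0.03103 = 0.7158
β_Calder = 0.04097 / 0.03103 = 1.3203
β_Jory = 0.00787 / 0.03103 = 0.2536
β_Galt = 0.00603 / 0.03103 = 0.1943
β_P = Σ w_i β_i = 0.38×0.7158 + 0.12×1.3203 + 0.12×0.2536 + 0.38×0.1943 = 0.5347
MRP = 11.15% − 2.11% = 9.04%
E(R_P) = R_f + β_P × MRP = 2.11% + 0.5347 × 9.04% = 6.94%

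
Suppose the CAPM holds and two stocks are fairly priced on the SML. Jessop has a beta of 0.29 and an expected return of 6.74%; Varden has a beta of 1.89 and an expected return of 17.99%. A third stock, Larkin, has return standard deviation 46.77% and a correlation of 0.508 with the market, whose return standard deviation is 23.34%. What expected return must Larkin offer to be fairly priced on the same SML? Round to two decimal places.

11.86%

MRP = (17.99% − 6.74%) / (1.89 − 0.29) = 7.0313%
R_f = 6.74% − 0.29 × 7.0313% = 4.7009%
β_Larkin = ρ·σ_i/σ_m = 0.508 × 46.77 / 23.34 = 1.0180
E(R_Larkin) = R_f + β × MRP = 4.7009% + 1.0180 × 7.0313% = 11.86%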